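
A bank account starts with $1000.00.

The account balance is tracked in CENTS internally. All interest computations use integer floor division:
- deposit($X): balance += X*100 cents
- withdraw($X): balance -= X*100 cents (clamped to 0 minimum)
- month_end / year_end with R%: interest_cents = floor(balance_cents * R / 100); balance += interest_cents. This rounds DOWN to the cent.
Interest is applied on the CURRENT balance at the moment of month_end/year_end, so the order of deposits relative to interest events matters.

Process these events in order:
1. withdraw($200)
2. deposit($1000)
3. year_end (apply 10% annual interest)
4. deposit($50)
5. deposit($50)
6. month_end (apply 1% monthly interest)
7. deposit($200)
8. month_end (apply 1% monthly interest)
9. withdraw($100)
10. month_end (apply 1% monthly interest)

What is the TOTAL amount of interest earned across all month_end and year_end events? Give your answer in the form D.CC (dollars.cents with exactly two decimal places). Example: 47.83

Answer: 246.03

Derivation:
After 1 (withdraw($200)): balance=$800.00 total_interest=$0.00
After 2 (deposit($1000)): balance=$1800.00 total_interest=$0.00
After 3 (year_end (apply 10% annual interest)): balance=$1980.00 total_interest=$180.00
After 4 (deposit($50)): balance=$2030.00 total_interest=$180.00
After 5 (deposit($50)): balance=$2080.00 total_interest=$180.00
After 6 (month_end (apply 1% monthly interest)): balance=$2100.80 total_interest=$200.80
After 7 (deposit($200)): balance=$2300.80 total_interest=$200.80
After 8 (month_end (apply 1% monthly interest)): balance=$2323.80 total_interest=$223.80
After 9 (withdraw($100)): balance=$2223.80 total_interest=$223.80
After 10 (month_end (apply 1% monthly interest)): balance=$2246.03 total_interest=$246.03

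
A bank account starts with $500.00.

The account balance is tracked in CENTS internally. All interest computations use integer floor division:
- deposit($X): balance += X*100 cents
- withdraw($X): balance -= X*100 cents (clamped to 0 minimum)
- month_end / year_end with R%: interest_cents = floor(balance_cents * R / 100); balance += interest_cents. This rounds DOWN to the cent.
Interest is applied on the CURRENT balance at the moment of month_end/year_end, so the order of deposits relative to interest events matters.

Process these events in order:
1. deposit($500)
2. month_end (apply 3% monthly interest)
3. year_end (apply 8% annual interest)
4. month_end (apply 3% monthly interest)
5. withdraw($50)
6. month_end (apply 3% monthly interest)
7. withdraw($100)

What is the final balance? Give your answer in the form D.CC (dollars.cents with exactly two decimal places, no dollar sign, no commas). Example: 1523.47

Answer: 1028.64

Derivation:
After 1 (deposit($500)): balance=$1000.00 total_interest=$0.00
After 2 (month_end (apply 3% monthly interest)): balance=$1030.00 total_interest=$30.00
After 3 (year_end (apply 8% annual interest)): balance=$1112.40 total_interest=$112.40
After 4 (month_end (apply 3% monthly interest)): balance=$1145.77 total_interest=$145.77
After 5 (withdraw($50)): balance=$1095.77 total_interest=$145.77
After 6 (month_end (apply 3% monthly interest)): balance=$1128.64 total_interest=$178.64
After 7 (withdraw($100)): balance=$1028.64 total_interest=$178.64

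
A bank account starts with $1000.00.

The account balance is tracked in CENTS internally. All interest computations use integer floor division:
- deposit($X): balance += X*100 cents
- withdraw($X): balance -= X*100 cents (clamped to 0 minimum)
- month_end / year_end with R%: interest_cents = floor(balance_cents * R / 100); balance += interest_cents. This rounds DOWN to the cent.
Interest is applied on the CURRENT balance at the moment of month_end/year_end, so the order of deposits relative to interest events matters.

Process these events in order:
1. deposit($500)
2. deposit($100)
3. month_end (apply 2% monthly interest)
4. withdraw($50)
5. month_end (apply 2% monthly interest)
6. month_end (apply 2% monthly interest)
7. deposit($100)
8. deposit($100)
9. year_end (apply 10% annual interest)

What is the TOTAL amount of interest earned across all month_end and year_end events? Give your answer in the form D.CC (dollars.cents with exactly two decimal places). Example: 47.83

Answer: 280.50

Derivation:
After 1 (deposit($500)): balance=$1500.00 total_interest=$0.00
After 2 (deposit($100)): balance=$1600.00 total_interest=$0.00
After 3 (month_end (apply 2% monthly interest)): balance=$1632.00 total_interest=$32.00
After 4 (withdraw($50)): balance=$1582.00 total_interest=$32.00
After 5 (month_end (apply 2% monthly interest)): balance=$1613.64 total_interest=$63.64
After 6 (month_end (apply 2% monthly interest)): balance=$1645.91 total_interest=$95.91
After 7 (deposit($100)): balance=$1745.91 total_interest=$95.91
After 8 (deposit($100)): balance=$1845.91 total_interest=$95.91
After 9 (year_end (apply 10% annual interest)): balance=$2030.50 total_interest=$280.50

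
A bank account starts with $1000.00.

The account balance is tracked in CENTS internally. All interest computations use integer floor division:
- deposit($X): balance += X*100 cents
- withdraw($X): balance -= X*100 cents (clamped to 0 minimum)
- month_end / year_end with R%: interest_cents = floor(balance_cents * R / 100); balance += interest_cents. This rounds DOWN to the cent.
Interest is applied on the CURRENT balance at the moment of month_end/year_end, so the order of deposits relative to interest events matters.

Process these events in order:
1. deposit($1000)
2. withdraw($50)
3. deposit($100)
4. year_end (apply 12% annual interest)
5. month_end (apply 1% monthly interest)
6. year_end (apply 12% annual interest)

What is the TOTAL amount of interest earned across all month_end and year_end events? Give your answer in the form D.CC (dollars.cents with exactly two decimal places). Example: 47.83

After 1 (deposit($1000)): balance=$2000.00 total_interest=$0.00
After 2 (withdraw($50)): balance=$1950.00 total_interest=$0.00
After 3 (deposit($100)): balance=$2050.00 total_interest=$0.00
After 4 (year_end (apply 12% annual interest)): balance=$2296.00 total_interest=$246.00
After 5 (month_end (apply 1% monthly interest)): balance=$2318.96 total_interest=$268.96
After 6 (year_end (apply 12% annual interest)): balance=$2597.23 total_interest=$547.23

Answer: 547.23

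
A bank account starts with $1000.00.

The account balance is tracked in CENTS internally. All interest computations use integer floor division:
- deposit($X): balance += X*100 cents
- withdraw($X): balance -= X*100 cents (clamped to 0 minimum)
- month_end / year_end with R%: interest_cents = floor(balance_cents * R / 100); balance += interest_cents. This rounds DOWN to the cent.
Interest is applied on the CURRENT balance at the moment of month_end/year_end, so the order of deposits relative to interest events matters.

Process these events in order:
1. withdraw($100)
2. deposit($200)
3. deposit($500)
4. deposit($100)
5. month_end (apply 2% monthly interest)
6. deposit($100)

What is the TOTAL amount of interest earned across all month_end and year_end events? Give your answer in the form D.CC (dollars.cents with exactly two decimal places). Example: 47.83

After 1 (withdraw($100)): balance=$900.00 total_interest=$0.00
After 2 (deposit($200)): balance=$1100.00 total_interest=$0.00
After 3 (deposit($500)): balance=$1600.00 total_interest=$0.00
After 4 (deposit($100)): balance=$1700.00 total_interest=$0.00
After 5 (month_end (apply 2% monthly interest)): balance=$1734.00 total_interest=$34.00
After 6 (deposit($100)): balance=$1834.00 total_interest=$34.00

Answer: 34.00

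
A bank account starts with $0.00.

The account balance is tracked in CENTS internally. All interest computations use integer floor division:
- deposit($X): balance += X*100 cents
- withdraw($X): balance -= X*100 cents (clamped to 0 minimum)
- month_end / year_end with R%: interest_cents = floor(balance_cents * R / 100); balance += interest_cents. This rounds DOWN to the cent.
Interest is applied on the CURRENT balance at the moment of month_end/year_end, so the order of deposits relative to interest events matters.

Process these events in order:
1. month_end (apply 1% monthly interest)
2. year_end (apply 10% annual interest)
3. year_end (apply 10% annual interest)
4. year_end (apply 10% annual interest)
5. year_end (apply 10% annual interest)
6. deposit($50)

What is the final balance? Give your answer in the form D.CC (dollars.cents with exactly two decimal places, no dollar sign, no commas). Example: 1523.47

After 1 (month_end (apply 1% monthly interest)): balance=$0.00 total_interest=$0.00
After 2 (year_end (apply 10% annual interest)): balance=$0.00 total_interest=$0.00
After 3 (year_end (apply 10% annual interest)): balance=$0.00 total_interest=$0.00
After 4 (year_end (apply 10% annual interest)): balance=$0.00 total_interest=$0.00
After 5 (year_end (apply 10% annual interest)): balance=$0.00 total_interest=$0.00
After 6 (deposit($50)): balance=$50.00 total_interest=$0.00

Answer: 50.00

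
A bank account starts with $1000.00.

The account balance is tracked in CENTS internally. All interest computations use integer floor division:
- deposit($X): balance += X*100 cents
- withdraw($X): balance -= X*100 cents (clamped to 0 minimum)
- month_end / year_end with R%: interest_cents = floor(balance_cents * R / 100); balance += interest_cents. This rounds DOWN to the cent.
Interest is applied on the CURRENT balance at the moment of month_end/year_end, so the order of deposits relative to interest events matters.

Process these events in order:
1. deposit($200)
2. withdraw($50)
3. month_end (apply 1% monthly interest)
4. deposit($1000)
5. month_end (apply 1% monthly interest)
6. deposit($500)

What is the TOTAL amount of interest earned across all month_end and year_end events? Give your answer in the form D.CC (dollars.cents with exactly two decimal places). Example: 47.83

Answer: 33.11

Derivation:
After 1 (deposit($200)): balance=$1200.00 total_interest=$0.00
After 2 (withdraw($50)): balance=$1150.00 total_interest=$0.00
After 3 (month_end (apply 1% monthly interest)): balance=$1161.50 total_interest=$11.50
After 4 (deposit($1000)): balance=$2161.50 total_interest=$11.50
After 5 (month_end (apply 1% monthly interest)): balance=$2183.11 total_interest=$33.11
After 6 (deposit($500)): balance=$2683.11 total_interest=$33.11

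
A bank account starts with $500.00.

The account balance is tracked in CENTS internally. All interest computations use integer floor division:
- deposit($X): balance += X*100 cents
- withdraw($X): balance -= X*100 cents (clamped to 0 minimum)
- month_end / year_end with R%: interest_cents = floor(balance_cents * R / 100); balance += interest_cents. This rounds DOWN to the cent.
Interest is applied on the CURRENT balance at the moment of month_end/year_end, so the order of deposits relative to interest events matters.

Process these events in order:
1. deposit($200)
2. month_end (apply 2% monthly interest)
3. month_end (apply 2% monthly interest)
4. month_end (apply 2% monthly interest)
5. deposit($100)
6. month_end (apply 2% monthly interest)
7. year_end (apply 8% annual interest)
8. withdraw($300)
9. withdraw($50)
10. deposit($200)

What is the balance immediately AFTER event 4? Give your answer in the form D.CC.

After 1 (deposit($200)): balance=$700.00 total_interest=$0.00
After 2 (month_end (apply 2% monthly interest)): balance=$714.00 total_interest=$14.00
After 3 (month_end (apply 2% monthly interest)): balance=$728.28 total_interest=$28.28
After 4 (month_end (apply 2% monthly interest)): balance=$742.84 total_interest=$42.84

Answer: 742.84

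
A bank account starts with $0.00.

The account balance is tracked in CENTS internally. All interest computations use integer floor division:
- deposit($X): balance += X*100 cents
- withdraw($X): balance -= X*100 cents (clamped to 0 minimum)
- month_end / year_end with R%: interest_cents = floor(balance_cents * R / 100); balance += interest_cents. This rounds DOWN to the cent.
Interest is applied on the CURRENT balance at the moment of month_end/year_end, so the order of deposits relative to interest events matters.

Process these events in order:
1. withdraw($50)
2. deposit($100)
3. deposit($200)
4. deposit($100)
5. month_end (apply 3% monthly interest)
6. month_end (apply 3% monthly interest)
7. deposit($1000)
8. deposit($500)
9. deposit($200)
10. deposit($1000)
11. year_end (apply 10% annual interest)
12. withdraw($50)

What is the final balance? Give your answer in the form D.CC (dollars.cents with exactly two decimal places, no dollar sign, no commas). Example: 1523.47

After 1 (withdraw($50)): balance=$0.00 total_interest=$0.00
After 2 (deposit($100)): balance=$100.00 total_interest=$0.00
After 3 (deposit($200)): balance=$300.00 total_interest=$0.00
After 4 (deposit($100)): balance=$400.00 total_interest=$0.00
After 5 (month_end (apply 3% monthly interest)): balance=$412.00 total_interest=$12.00
After 6 (month_end (apply 3% monthly interest)): balance=$424.36 total_interest=$24.36
After 7 (deposit($1000)): balance=$1424.36 total_interest=$24.36
After 8 (deposit($500)): balance=$1924.36 total_interest=$24.36
After 9 (deposit($200)): balance=$2124.36 total_interest=$24.36
After 10 (deposit($1000)): balance=$3124.36 total_interest=$24.36
After 11 (year_end (apply 10% annual interest)): balance=$3436.79 total_interest=$336.79
After 12 (withdraw($50)): balance=$3386.79 total_interest=$336.79

Answer: 3386.79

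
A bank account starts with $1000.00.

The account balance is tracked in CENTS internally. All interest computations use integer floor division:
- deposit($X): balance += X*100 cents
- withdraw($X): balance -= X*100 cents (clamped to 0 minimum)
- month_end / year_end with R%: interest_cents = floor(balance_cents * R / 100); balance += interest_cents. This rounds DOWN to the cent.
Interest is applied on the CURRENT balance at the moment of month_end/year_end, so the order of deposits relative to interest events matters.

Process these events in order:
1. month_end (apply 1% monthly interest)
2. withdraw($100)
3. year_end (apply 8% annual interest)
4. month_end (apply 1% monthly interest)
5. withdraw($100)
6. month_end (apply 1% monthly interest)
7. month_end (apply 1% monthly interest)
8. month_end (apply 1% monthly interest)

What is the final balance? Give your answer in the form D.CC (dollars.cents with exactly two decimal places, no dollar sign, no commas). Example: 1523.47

Answer: 919.65

Derivation:
After 1 (month_end (apply 1% monthly interest)): balance=$1010.00 total_interest=$10.00
After 2 (withdraw($100)): balance=$910.00 total_interest=$10.00
After 3 (year_end (apply 8% annual interest)): balance=$982.80 total_interest=$82.80
After 4 (month_end (apply 1% monthly interest)): balance=$992.62 total_interest=$92.62
After 5 (withdraw($100)): balance=$892.62 total_interest=$92.62
After 6 (month_end (apply 1% monthly interest)): balance=$901.54 total_interest=$101.54
After 7 (month_end (apply 1% monthly interest)): balance=$910.55 total_interest=$110.55
After 8 (month_end (apply 1% monthly interest)): balance=$919.65 total_interest=$119.65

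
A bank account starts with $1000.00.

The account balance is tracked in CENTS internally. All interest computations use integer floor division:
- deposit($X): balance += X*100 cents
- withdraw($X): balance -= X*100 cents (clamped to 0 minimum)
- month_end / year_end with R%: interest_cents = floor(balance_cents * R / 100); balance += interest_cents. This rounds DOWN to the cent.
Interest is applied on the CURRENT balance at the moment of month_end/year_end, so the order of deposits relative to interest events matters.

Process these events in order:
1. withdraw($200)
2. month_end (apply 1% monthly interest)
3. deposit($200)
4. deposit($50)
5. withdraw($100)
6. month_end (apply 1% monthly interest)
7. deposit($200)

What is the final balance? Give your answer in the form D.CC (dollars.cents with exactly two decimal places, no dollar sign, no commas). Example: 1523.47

Answer: 1167.58

Derivation:
After 1 (withdraw($200)): balance=$800.00 total_interest=$0.00
After 2 (month_end (apply 1% monthly interest)): balance=$808.00 total_interest=$8.00
After 3 (deposit($200)): balance=$1008.00 total_interest=$8.00
After 4 (deposit($50)): balance=$1058.00 total_interest=$8.00
After 5 (withdraw($100)): balance=$958.00 total_interest=$8.00
After 6 (month_end (apply 1% monthly interest)): balance=$967.58 total_interest=$17.58
After 7 (deposit($200)): balance=$1167.58 total_interest=$17.58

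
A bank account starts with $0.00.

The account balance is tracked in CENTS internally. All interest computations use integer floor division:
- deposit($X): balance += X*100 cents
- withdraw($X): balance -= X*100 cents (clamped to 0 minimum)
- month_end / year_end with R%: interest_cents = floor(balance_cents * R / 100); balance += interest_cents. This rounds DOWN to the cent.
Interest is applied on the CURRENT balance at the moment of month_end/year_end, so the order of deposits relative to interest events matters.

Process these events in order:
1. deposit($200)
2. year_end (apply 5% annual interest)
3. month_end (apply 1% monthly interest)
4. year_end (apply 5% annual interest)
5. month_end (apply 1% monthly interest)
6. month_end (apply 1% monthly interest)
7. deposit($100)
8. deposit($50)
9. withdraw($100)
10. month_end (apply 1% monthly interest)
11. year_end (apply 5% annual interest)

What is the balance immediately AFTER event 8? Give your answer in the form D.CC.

Answer: 377.16

Derivation:
After 1 (deposit($200)): balance=$200.00 total_interest=$0.00
After 2 (year_end (apply 5% annual interest)): balance=$210.00 total_interest=$10.00
After 3 (month_end (apply 1% monthly interest)): balance=$212.10 total_interest=$12.10
After 4 (year_end (apply 5% annual interest)): balance=$222.70 total_interest=$22.70
After 5 (month_end (apply 1% monthly interest)): balance=$224.92 total_interest=$24.92
After 6 (month_end (apply 1% monthly interest)): balance=$227.16 total_interest=$27.16
After 7 (deposit($100)): balance=$327.16 total_interest=$27.16
After 8 (deposit($50)): balance=$377.16 total_interest=$27.16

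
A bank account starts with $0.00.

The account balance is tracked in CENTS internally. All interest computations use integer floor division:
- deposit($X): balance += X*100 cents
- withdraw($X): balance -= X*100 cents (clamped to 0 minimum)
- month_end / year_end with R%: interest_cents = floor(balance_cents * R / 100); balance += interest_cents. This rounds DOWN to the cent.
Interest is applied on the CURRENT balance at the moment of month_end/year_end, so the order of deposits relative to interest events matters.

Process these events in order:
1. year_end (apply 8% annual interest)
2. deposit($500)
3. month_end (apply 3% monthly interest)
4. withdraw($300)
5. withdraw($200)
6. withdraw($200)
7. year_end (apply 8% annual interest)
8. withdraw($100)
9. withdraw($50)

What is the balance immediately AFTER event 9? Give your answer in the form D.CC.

After 1 (year_end (apply 8% annual interest)): balance=$0.00 total_interest=$0.00
After 2 (deposit($500)): balance=$500.00 total_interest=$0.00
After 3 (month_end (apply 3% monthly interest)): balance=$515.00 total_interest=$15.00
After 4 (withdraw($300)): balance=$215.00 total_interest=$15.00
After 5 (withdraw($200)): balance=$15.00 total_interest=$15.00
After 6 (withdraw($200)): balance=$0.00 total_interest=$15.00
After 7 (year_end (apply 8% annual interest)): balance=$0.00 total_interest=$15.00
After 8 (withdraw($100)): balance=$0.00 total_interest=$15.00
After 9 (withdraw($50)): balance=$0.00 total_interest=$15.00

Answer: 0.00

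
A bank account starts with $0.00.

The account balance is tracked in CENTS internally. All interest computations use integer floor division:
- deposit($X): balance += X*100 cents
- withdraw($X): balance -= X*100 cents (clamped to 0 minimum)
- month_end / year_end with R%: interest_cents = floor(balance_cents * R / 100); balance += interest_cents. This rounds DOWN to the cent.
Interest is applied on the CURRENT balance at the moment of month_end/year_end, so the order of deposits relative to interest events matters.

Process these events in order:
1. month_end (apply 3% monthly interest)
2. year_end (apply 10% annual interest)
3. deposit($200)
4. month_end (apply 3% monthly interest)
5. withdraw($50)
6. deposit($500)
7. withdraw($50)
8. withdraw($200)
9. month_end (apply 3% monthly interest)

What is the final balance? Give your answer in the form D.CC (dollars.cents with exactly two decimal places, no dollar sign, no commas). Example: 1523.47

After 1 (month_end (apply 3% monthly interest)): balance=$0.00 total_interest=$0.00
After 2 (year_end (apply 10% annual interest)): balance=$0.00 total_interest=$0.00
After 3 (deposit($200)): balance=$200.00 total_interest=$0.00
After 4 (month_end (apply 3% monthly interest)): balance=$206.00 total_interest=$6.00
After 5 (withdraw($50)): balance=$156.00 total_interest=$6.00
After 6 (deposit($500)): balance=$656.00 total_interest=$6.00
After 7 (withdraw($50)): balance=$606.00 total_interest=$6.00
After 8 (withdraw($200)): balance=$406.00 total_interest=$6.00
After 9 (month_end (apply 3% monthly interest)): balance=$418.18 total_interest=$18.18

Answer: 418.18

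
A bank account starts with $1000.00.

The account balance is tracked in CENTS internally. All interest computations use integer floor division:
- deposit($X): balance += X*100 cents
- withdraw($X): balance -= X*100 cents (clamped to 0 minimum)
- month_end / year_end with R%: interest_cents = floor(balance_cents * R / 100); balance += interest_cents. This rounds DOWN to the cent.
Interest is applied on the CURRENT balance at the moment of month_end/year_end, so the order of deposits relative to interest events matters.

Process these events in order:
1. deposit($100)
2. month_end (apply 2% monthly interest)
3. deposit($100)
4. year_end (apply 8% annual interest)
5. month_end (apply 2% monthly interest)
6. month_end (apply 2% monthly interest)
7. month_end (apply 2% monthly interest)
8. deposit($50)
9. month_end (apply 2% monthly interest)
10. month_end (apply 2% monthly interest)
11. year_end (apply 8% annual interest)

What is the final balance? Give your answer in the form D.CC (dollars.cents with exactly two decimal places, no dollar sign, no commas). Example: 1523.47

After 1 (deposit($100)): balance=$1100.00 total_interest=$0.00
After 2 (month_end (apply 2% monthly interest)): balance=$1122.00 total_interest=$22.00
After 3 (deposit($100)): balance=$1222.00 total_interest=$22.00
After 4 (year_end (apply 8% annual interest)): balance=$1319.76 total_interest=$119.76
After 5 (month_end (apply 2% monthly interest)): balance=$1346.15 total_interest=$146.15
After 6 (month_end (apply 2% monthly interest)): balance=$1373.07 total_interest=$173.07
After 7 (month_end (apply 2% monthly interest)): balance=$1400.53 total_interest=$200.53
After 8 (deposit($50)): balance=$1450.53 total_interest=$200.53
After 9 (month_end (apply 2% monthly interest)): balance=$1479.54 total_interest=$229.54
After 10 (month_end (apply 2% monthly interest)): balance=$1509.13 total_interest=$259.13
After 11 (year_end (apply 8% annual interest)): balance=$1629.86 total_interest=$379.86

Answer: 1629.86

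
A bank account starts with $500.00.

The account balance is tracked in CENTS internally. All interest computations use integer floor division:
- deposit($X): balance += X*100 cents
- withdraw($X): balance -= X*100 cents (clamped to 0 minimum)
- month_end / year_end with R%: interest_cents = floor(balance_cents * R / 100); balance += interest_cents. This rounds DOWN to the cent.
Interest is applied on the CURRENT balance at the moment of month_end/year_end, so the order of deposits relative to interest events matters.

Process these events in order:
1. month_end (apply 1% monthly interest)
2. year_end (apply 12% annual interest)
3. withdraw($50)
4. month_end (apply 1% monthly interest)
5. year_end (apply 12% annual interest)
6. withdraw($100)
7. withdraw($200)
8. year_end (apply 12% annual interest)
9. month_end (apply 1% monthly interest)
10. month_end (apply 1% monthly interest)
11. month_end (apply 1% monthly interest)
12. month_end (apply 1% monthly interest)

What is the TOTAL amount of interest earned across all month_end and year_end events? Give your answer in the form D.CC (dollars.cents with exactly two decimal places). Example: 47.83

After 1 (month_end (apply 1% monthly interest)): balance=$505.00 total_interest=$5.00
After 2 (year_end (apply 12% annual interest)): balance=$565.60 total_interest=$65.60
After 3 (withdraw($50)): balance=$515.60 total_interest=$65.60
After 4 (month_end (apply 1% monthly interest)): balance=$520.75 total_interest=$70.75
After 5 (year_end (apply 12% annual interest)): balance=$583.24 total_interest=$133.24
After 6 (withdraw($100)): balance=$483.24 total_interest=$133.24
After 7 (withdraw($200)): balance=$283.24 total_interest=$133.24
After 8 (year_end (apply 12% annual interest)): balance=$317.22 total_interest=$167.22
After 9 (month_end (apply 1% monthly interest)): balance=$320.39 total_interest=$170.39
After 10 (month_end (apply 1% monthly interest)): balance=$323.59 total_interest=$173.59
After 11 (month_end (apply 1% monthly interest)): balance=$326.82 total_interest=$176.82
After 12 (month_end (apply 1% monthly interest)): balance=$330.08 total_interest=$180.08

Answer: 180.08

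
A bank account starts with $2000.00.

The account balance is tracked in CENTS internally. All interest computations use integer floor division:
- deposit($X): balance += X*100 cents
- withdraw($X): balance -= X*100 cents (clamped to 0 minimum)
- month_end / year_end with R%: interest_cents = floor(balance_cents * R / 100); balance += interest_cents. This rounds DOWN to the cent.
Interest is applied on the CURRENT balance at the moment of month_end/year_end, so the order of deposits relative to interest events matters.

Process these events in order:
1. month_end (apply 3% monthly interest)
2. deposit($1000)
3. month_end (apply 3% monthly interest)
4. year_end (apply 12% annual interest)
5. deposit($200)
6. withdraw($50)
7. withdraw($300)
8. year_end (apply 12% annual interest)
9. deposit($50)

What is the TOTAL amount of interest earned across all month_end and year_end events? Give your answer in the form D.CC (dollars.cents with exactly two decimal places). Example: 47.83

After 1 (month_end (apply 3% monthly interest)): balance=$2060.00 total_interest=$60.00
After 2 (deposit($1000)): balance=$3060.00 total_interest=$60.00
After 3 (month_end (apply 3% monthly interest)): balance=$3151.80 total_interest=$151.80
After 4 (year_end (apply 12% annual interest)): balance=$3530.01 total_interest=$530.01
After 5 (deposit($200)): balance=$3730.01 total_interest=$530.01
After 6 (withdraw($50)): balance=$3680.01 total_interest=$530.01
After 7 (withdraw($300)): balance=$3380.01 total_interest=$530.01
After 8 (year_end (apply 12% annual interest)): balance=$3785.61 total_interest=$935.61
After 9 (deposit($50)): balance=$3835.61 total_interest=$935.61

Answer: 935.61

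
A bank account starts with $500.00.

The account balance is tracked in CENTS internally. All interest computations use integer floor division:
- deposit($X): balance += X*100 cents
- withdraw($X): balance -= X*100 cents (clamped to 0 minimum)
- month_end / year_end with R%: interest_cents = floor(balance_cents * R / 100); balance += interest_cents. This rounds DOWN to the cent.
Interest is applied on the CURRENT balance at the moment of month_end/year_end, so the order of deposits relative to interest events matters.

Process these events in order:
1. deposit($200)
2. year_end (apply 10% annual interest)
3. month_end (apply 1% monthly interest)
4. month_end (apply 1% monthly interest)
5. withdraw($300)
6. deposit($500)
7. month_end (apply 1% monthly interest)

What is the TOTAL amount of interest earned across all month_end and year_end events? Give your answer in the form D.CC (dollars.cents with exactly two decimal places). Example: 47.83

After 1 (deposit($200)): balance=$700.00 total_interest=$0.00
After 2 (year_end (apply 10% annual interest)): balance=$770.00 total_interest=$70.00
After 3 (month_end (apply 1% monthly interest)): balance=$777.70 total_interest=$77.70
After 4 (month_end (apply 1% monthly interest)): balance=$785.47 total_interest=$85.47
After 5 (withdraw($300)): balance=$485.47 total_interest=$85.47
After 6 (deposit($500)): balance=$985.47 total_interest=$85.47
After 7 (month_end (apply 1% monthly interest)): balance=$995.32 total_interest=$95.32

Answer: 95.32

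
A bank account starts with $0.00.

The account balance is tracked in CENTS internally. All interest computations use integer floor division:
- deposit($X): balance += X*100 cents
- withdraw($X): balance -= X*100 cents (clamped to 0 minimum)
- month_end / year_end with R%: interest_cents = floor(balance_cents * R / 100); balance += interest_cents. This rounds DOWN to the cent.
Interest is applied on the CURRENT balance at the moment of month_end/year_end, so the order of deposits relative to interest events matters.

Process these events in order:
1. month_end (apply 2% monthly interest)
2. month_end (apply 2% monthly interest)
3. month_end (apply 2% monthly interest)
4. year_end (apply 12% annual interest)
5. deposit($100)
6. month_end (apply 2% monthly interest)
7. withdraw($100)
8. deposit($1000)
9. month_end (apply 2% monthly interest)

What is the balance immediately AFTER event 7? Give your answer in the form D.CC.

Answer: 2.00

Derivation:
After 1 (month_end (apply 2% monthly interest)): balance=$0.00 total_interest=$0.00
After 2 (month_end (apply 2% monthly interest)): balance=$0.00 total_interest=$0.00
After 3 (month_end (apply 2% monthly interest)): balance=$0.00 total_interest=$0.00
After 4 (year_end (apply 12% annual interest)): balance=$0.00 total_interest=$0.00
After 5 (deposit($100)): balance=$100.00 total_interest=$0.00
After 6 (month_end (apply 2% monthly interest)): balance=$102.00 total_interest=$2.00
After 7 (withdraw($100)): balance=$2.00 total_interest=$2.00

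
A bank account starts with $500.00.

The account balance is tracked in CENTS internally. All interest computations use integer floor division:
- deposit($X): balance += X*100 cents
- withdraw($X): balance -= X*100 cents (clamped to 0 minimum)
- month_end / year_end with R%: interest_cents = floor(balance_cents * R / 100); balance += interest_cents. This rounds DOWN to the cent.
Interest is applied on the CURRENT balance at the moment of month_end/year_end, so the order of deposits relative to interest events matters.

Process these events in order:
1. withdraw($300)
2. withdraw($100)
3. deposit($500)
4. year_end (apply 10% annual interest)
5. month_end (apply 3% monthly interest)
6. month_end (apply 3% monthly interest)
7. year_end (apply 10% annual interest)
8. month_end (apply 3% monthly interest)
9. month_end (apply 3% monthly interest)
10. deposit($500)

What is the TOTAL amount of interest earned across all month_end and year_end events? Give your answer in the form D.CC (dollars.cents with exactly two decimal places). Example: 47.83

Answer: 217.09

Derivation:
After 1 (withdraw($300)): balance=$200.00 total_interest=$0.00
After 2 (withdraw($100)): balance=$100.00 total_interest=$0.00
After 3 (deposit($500)): balance=$600.00 total_interest=$0.00
After 4 (year_end (apply 10% annual interest)): balance=$660.00 total_interest=$60.00
After 5 (month_end (apply 3% monthly interest)): balance=$679.80 total_interest=$79.80
After 6 (month_end (apply 3% monthly interest)): balance=$700.19 total_interest=$100.19
After 7 (year_end (apply 10% annual interest)): balance=$770.20 total_interest=$170.20
After 8 (month_end (apply 3% monthly interest)): balance=$793.30 total_interest=$193.30
After 9 (month_end (apply 3% monthly interest)): balance=$817.09 total_interest=$217.09
After 10 (deposit($500)): balance=$1317.09 total_interest=$217.09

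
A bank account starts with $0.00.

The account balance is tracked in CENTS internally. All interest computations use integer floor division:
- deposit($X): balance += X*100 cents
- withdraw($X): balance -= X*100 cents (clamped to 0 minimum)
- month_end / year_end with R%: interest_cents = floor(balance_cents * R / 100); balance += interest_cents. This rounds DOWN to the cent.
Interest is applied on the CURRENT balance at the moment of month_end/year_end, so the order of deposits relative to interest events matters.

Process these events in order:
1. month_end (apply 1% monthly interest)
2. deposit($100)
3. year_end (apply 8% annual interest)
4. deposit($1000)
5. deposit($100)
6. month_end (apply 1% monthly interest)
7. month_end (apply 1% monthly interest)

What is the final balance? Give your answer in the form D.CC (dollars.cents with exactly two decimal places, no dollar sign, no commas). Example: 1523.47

After 1 (month_end (apply 1% monthly interest)): balance=$0.00 total_interest=$0.00
After 2 (deposit($100)): balance=$100.00 total_interest=$0.00
After 3 (year_end (apply 8% annual interest)): balance=$108.00 total_interest=$8.00
After 4 (deposit($1000)): balance=$1108.00 total_interest=$8.00
After 5 (deposit($100)): balance=$1208.00 total_interest=$8.00
After 6 (month_end (apply 1% monthly interest)): balance=$1220.08 total_interest=$20.08
After 7 (month_end (apply 1% monthly interest)): balance=$1232.28 total_interest=$32.28

Answer: 1232.28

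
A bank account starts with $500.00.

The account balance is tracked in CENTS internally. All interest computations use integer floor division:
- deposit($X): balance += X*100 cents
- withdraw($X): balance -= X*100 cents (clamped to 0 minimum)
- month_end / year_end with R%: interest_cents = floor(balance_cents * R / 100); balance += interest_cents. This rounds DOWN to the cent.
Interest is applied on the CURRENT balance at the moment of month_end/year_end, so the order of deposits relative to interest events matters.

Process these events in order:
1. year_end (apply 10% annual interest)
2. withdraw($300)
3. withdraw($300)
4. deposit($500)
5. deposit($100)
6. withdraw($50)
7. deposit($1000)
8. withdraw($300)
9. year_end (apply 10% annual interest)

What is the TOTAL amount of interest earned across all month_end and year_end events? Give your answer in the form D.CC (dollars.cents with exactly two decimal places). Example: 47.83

After 1 (year_end (apply 10% annual interest)): balance=$550.00 total_interest=$50.00
After 2 (withdraw($300)): balance=$250.00 total_interest=$50.00
After 3 (withdraw($300)): balance=$0.00 total_interest=$50.00
After 4 (deposit($500)): balance=$500.00 total_interest=$50.00
After 5 (deposit($100)): balance=$600.00 total_interest=$50.00
After 6 (withdraw($50)): balance=$550.00 total_interest=$50.00
After 7 (deposit($1000)): balance=$1550.00 total_interest=$50.00
After 8 (withdraw($300)): balance=$1250.00 total_interest=$50.00
After 9 (year_end (apply 10% annual interest)): balance=$1375.00 total_interest=$175.00

Answer: 175.00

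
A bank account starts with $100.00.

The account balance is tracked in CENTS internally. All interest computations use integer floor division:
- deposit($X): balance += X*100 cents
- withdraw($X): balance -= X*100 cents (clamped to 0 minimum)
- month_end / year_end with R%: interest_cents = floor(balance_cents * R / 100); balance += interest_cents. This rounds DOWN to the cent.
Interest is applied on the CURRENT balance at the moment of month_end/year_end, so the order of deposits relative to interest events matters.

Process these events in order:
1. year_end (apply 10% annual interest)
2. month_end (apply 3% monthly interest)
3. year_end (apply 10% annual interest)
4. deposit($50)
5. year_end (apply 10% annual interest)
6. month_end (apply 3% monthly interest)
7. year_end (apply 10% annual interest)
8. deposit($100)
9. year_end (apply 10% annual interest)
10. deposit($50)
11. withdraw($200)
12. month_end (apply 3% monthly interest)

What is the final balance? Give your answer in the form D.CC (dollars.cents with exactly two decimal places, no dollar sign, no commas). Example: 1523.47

After 1 (year_end (apply 10% annual interest)): balance=$110.00 total_interest=$10.00
After 2 (month_end (apply 3% monthly interest)): balance=$113.30 total_interest=$13.30
After 3 (year_end (apply 10% annual interest)): balance=$124.63 total_interest=$24.63
After 4 (deposit($50)): balance=$174.63 total_interest=$24.63
After 5 (year_end (apply 10% annual interest)): balance=$192.09 total_interest=$42.09
After 6 (month_end (apply 3% monthly interest)): balance=$197.85 total_interest=$47.85
After 7 (year_end (apply 10% annual interest)): balance=$217.63 total_interest=$67.63
After 8 (deposit($100)): balance=$317.63 total_interest=$67.63
After 9 (year_end (apply 10% annual interest)): balance=$349.39 total_interest=$99.39
After 10 (deposit($50)): balance=$399.39 total_interest=$99.39
After 11 (withdraw($200)): balance=$199.39 total_interest=$99.39
After 12 (month_end (apply 3% monthly interest)): balance=$205.37 total_interest=$105.37

Answer: 205.37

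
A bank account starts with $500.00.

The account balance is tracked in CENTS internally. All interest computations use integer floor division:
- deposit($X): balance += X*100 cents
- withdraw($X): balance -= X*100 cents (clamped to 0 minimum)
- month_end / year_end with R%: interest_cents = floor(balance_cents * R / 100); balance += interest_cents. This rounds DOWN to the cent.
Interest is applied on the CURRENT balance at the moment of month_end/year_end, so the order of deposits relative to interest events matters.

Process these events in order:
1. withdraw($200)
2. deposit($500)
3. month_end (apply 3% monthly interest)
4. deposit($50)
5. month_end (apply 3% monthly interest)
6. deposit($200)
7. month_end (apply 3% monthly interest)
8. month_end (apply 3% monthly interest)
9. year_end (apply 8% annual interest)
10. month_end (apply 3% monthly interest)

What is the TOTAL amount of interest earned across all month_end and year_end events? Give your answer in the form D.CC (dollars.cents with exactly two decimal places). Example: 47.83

Answer: 248.39

Derivation:
After 1 (withdraw($200)): balance=$300.00 total_interest=$0.00
After 2 (deposit($500)): balance=$800.00 total_interest=$0.00
After 3 (month_end (apply 3% monthly interest)): balance=$824.00 total_interest=$24.00
After 4 (deposit($50)): balance=$874.00 total_interest=$24.00
After 5 (month_end (apply 3% monthly interest)): balance=$900.22 total_interest=$50.22
After 6 (deposit($200)): balance=$1100.22 total_interest=$50.22
After 7 (month_end (apply 3% monthly interest)): balance=$1133.22 total_interest=$83.22
After 8 (month_end (apply 3% monthly interest)): balance=$1167.21 total_interest=$117.21
After 9 (year_end (apply 8% annual interest)): balance=$1260.58 total_interest=$210.58
After 10 (month_end (apply 3% monthly interest)): balance=$1298.39 total_interest=$248.39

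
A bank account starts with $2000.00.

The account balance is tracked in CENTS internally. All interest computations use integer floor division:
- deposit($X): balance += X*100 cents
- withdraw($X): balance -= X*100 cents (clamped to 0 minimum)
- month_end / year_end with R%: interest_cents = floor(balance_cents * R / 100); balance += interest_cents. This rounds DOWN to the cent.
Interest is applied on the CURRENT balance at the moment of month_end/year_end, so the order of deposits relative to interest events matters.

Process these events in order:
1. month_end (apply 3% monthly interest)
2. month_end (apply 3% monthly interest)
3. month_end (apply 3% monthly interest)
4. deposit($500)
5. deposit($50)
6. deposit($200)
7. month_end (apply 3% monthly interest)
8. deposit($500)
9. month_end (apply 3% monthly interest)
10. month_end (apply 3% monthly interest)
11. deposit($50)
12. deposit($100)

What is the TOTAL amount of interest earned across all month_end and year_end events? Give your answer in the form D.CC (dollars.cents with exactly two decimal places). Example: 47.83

After 1 (month_end (apply 3% monthly interest)): balance=$2060.00 total_interest=$60.00
After 2 (month_end (apply 3% monthly interest)): balance=$2121.80 total_interest=$121.80
After 3 (month_end (apply 3% monthly interest)): balance=$2185.45 total_interest=$185.45
After 4 (deposit($500)): balance=$2685.45 total_interest=$185.45
After 5 (deposit($50)): balance=$2735.45 total_interest=$185.45
After 6 (deposit($200)): balance=$2935.45 total_interest=$185.45
After 7 (month_end (apply 3% monthly interest)): balance=$3023.51 total_interest=$273.51
After 8 (deposit($500)): balance=$3523.51 total_interest=$273.51
After 9 (month_end (apply 3% monthly interest)): balance=$3629.21 total_interest=$379.21
After 10 (month_end (apply 3% monthly interest)): balance=$3738.08 total_interest=$488.08
After 11 (deposit($50)): balance=$3788.08 total_interest=$488.08
After 12 (deposit($100)): balance=$3888.08 total_interest=$488.08

Answer: 488.08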